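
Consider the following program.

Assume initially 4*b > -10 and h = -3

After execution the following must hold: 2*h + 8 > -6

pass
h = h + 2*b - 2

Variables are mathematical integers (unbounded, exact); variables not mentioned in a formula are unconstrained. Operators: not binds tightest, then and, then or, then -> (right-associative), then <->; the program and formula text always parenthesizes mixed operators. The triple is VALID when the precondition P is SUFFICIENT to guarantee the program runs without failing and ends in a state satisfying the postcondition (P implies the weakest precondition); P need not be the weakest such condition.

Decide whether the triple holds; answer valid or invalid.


Working backward. After the program, the postcondition 2*h + 8 > -6 must hold; in canonical form it is 2*h > -14.
Before h := h + 2*b - 2: 4*b + 2*h > -10
Before skip: 4*b + 2*h > -10
The weakest precondition is 4*b + 2*h > -10.
Check whether 4*b > -10 and h = -3 implies it.
Countermodel: at the initial state b = -2, h = -3, the precondition holds but the weakest precondition fails.
Answer: invalid


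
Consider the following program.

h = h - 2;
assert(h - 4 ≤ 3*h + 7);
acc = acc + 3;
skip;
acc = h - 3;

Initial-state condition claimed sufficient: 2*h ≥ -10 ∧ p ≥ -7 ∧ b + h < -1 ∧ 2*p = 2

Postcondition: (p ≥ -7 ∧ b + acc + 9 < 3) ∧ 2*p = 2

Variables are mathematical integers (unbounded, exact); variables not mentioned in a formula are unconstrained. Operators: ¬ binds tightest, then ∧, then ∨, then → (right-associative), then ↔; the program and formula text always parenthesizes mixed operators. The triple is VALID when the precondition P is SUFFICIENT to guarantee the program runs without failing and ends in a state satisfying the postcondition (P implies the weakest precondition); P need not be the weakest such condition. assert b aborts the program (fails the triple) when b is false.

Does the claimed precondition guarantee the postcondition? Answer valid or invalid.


Working backward. After the program, the postcondition (p ≥ -7 ∧ b + acc + 9 < 3) ∧ 2*p = 2 must hold; in canonical form it is p ≥ -7 ∧ acc + b < -6 ∧ 2*p = 2.
Before acc := h - 3: p ≥ -7 ∧ b + h < -3 ∧ 2*p = 2
Before skip: p ≥ -7 ∧ b + h < -3 ∧ 2*p = 2
Before acc := acc + 3: p ≥ -7 ∧ b + h < -3 ∧ 2*p = 2
Before assert h - 4 ≤ 3*h + 7: 2*h ≥ -11 ∧ p ≥ -7 ∧ b + h < -3 ∧ 2*p = 2
Before h := h - 2: 2*h ≥ -7 ∧ p ≥ -7 ∧ b + h < -1 ∧ 2*p = 2
The weakest precondition is 2*h ≥ -7 ∧ p ≥ -7 ∧ b + h < -1 ∧ 2*p = 2.
Check whether 2*h ≥ -10 ∧ p ≥ -7 ∧ b + h < -1 ∧ 2*p = 2 implies it.
Countermodel: at the initial state b = 3, h = -5, p = 1, the precondition holds but the weakest precondition fails.
Answer: invalid


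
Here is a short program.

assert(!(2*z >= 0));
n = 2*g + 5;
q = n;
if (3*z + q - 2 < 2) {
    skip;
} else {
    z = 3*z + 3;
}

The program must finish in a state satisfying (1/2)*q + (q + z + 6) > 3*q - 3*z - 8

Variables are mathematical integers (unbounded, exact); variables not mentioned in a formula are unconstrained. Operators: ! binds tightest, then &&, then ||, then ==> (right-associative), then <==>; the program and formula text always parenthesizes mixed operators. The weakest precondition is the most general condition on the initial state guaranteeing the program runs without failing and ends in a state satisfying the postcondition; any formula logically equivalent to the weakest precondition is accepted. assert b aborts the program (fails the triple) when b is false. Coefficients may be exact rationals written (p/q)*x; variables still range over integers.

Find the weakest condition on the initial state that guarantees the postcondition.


Working backward. After the program, the postcondition (1/2)*q + (q + z + 6) > 3*q - 3*z - 8 must hold; in canonical form it is 4*z > (3/2)*q - 14.
Then branch requires 4*z > (3/2)*q - 14; else branch requires 12*z > (3/2)*q - 26.
Before the if: (q + 3*z < 4 ==> 4*z > (3/2)*q - 14) && ((!(q + 3*z < 4)) ==> 12*z > (3/2)*q - 26)
Before q := n: (n + 3*z < 4 ==> 4*z > (3/2)*n - 14) && ((!(n + 3*z < 4)) ==> 12*z > (3/2)*n - 26)
Before n := 2*g + 5: (2*g + 3*z < -1 ==> 4*z > 3*g - 13/2) && ((!(2*g + 3*z < -1)) ==> 12*z > 3*g - 37/2)
Before assert !(2*z >= 0): (!(2*z >= 0)) && (2*g + 3*z < -1 ==> 4*z > 3*g - 13/2) && ((!(2*g + 3*z < -1)) ==> 12*z > 3*g - 37/2)
Answer: WP = (!(2*z >= 0)) && (2*g + 3*z < -1 ==> 4*z > 3*g - 13/2) && ((!(2*g + 3*z < -1)) ==> 12*z > 3*g - 37/2)


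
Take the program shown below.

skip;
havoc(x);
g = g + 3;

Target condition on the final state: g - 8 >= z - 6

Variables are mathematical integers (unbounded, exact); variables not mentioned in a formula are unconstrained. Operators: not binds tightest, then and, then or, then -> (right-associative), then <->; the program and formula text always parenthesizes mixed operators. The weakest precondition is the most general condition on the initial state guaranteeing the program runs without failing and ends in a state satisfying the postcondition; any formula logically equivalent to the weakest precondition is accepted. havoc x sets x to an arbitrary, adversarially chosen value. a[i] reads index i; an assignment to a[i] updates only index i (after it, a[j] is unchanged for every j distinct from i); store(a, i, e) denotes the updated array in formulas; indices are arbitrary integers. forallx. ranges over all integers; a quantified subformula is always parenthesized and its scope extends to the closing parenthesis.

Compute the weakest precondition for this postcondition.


Working backward. After the program, the postcondition g - 8 >= z - 6 must hold; in canonical form it is g >= z + 2.
Before g := g + 3: g >= z - 1
Before havoc x: g >= z - 1
Before skip: g >= z - 1
Answer: WP = g >= z - 1


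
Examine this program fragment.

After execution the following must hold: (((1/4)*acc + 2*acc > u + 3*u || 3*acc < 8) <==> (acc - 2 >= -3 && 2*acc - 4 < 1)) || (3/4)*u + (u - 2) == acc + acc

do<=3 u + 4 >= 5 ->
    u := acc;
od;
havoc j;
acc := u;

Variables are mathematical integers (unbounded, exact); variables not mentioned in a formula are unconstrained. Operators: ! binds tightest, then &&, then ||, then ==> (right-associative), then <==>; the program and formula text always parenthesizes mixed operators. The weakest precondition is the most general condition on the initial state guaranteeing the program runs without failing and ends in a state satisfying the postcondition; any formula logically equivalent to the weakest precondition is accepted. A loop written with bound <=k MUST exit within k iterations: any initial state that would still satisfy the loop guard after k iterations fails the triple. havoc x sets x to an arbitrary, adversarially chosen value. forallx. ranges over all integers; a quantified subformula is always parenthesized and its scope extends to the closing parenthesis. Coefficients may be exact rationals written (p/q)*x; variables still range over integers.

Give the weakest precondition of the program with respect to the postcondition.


Working backward. After the program, the postcondition (((1/4)*acc + 2*acc > u + 3*u || 3*acc < 8) <==> (acc - 2 >= -3 && 2*acc - 4 < 1)) || (3/4)*u + (u - 2) == acc + acc must hold; in canonical form it is (((9/4)*acc > 4*u || 3*acc < 8) <==> (acc >= -1 && 2*acc < 5)) || (7/4)*u == 2*acc + 2.
Before acc := u: (((7/4)*u < 0 || 3*u < 8) <==> (u >= -1 && 2*u < 5)) || (1/4)*u == -2
Before havoc j: (((7/4)*u < 0 || 3*u < 8) <==> (u >= -1 && 2*u < 5)) || (1/4)*u == -2
Before the loop (bound <=3), unroll the exhaustion recursion (WP_0 = exit-now case; WP_j = one more guarded iteration, up to j = 3):
  WP_0: (!(u >= 1)) && ((((7/4)*u < 0 || 3*u < 8) <==> (u >= -1 && 2*u < 5)) || (1/4)*u == -2)
  WP_1: (u >= 1 ==> ((!(acc >= 1)) && ((((7/4)*acc < 0 || 3*acc < 8) <==> (acc >= -1 && 2*acc < 5)) || (1/4)*acc == -2))) && ((!(u >= 1)) ==> ((((7/4)*u < 0 || 3*u < 8) <==> (u >= -1 && 2*u < 5)) || (1/4)*u == -2))
  WP_2: (u >= 1 ==> ((acc >= 1 ==> ((!(acc >= 1)) && ((((7/4)*acc < 0 || 3*acc < 8) <==> (acc >= -1 && 2*acc < 5)) || (1/4)*acc == -2))) && ((!(acc >= 1)) ==> ((((7/4)*acc < 0 || 3*acc < 8) <==> (acc >= -1 && 2*acc < 5)) || (1/4)*acc == -2)))) && ((!(u >= 1)) ==> ((((7/4)*u < 0 || 3*u < 8) <==> (u >= -1 && 2*u < 5)) || (1/4)*u == -2))
  WP_3: (u >= 1 ==> ((acc >= 1 ==> ((acc >= 1 ==> ((!(acc >= 1)) && ((((7/4)*acc < 0 || 3*acc < 8) <==> (acc >= -1 && 2*acc < 5)) || (1/4)*acc == -2))) && ((!(acc >= 1)) ==> ((((7/4)*acc < 0 || 3*acc < 8) <==> (acc >= -1 && 2*acc < 5)) || (1/4)*acc == -2)))) && ((!(acc >= 1)) ==> ((((7/4)*acc < 0 || 3*acc < 8) <==> (acc >= -1 && 2*acc < 5)) || (1/4)*acc == -2)))) && ((!(u >= 1)) ==> ((((7/4)*u < 0 || 3*u < 8) <==> (u >= -1 && 2*u < 5)) || (1/4)*u == -2))
So before the loop: (u >= 1 ==> ((acc >= 1 ==> ((acc >= 1 ==> ((!(acc >= 1)) && ((((7/4)*acc < 0 || 3*acc < 8) <==> (acc >= -1 && 2*acc < 5)) || (1/4)*acc == -2))) && ((!(acc >= 1)) ==> ((((7/4)*acc < 0 || 3*acc < 8) <==> (acc >= -1 && 2*acc < 5)) || (1/4)*acc == -2)))) && ((!(acc >= 1)) ==> ((((7/4)*acc < 0 || 3*acc < 8) <==> (acc >= -1 && 2*acc < 5)) || (1/4)*acc == -2)))) && ((!(u >= 1)) ==> ((((7/4)*u < 0 || 3*u < 8) <==> (u >= -1 && 2*u < 5)) || (1/4)*u == -2))
Answer: WP = (u >= 1 ==> ((acc >= 1 ==> ((acc >= 1 ==> ((!(acc >= 1)) && ((((7/4)*acc < 0 || 3*acc < 8) <==> (acc >= -1 && 2*acc < 5)) || (1/4)*acc == -2))) && ((!(acc >= 1)) ==> ((((7/4)*acc < 0 || 3*acc < 8) <==> (acc >= -1 && 2*acc < 5)) || (1/4)*acc == -2)))) && ((!(acc >= 1)) ==> ((((7/4)*acc < 0 || 3*acc < 8) <==> (acc >= -1 && 2*acc < 5)) || (1/4)*acc == -2)))) && ((!(u >= 1)) ==> ((((7/4)*u < 0 || 3*u < 8) <==> (u >= -1 && 2*u < 5)) || (1/4)*u == -2))


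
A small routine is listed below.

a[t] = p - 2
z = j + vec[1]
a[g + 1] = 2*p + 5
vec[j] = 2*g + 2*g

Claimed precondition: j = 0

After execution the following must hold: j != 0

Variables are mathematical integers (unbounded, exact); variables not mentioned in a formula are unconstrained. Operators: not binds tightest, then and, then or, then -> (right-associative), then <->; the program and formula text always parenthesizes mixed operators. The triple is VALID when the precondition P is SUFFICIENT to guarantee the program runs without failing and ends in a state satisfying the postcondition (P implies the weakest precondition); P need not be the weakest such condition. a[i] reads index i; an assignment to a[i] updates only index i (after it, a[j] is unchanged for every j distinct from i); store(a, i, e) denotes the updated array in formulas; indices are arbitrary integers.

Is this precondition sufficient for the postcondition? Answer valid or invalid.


Working backward. After the program, j != 0 must hold.
Before vec[j] := 2*g + 2*g: j != 0
Before a[g + 1] := 2*p + 5: j != 0
Before z := j + vec[1]: j != 0
Before a[t] := p - 2: j != 0
The weakest precondition is j != 0.
Check whether j = 0 implies it.
Countermodel: at the initial state j = 0, the precondition holds but the weakest precondition fails.
Answer: invalid


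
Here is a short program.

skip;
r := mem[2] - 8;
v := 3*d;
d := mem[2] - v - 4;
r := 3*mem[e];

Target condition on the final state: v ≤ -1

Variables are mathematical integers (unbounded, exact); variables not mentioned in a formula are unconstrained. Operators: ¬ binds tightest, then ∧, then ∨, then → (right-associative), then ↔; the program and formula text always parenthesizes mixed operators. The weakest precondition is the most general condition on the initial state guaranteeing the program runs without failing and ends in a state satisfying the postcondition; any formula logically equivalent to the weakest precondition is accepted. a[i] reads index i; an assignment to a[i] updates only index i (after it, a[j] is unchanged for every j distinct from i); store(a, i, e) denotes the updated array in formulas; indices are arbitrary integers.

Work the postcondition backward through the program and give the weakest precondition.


Working backward. After the program, v ≤ -1 must hold.
Before r := 3*mem[e]: v ≤ -1
Before d := mem[2] - v - 4: v ≤ -1
Before v := 3*d: 3*d ≤ -1
Before r := mem[2] - 8: 3*d ≤ -1
Before skip: 3*d ≤ -1
Answer: WP = 3*d ≤ -1


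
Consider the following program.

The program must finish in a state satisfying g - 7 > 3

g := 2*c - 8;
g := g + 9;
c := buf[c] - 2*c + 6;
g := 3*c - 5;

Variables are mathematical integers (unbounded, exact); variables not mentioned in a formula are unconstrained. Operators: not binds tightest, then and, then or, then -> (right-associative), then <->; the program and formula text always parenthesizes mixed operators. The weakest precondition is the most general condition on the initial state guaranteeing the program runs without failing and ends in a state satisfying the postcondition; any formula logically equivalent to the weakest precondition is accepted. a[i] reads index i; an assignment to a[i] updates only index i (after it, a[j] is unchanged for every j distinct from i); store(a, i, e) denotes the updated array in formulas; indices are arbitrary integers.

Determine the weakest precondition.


Working backward. After the program, the postcondition g - 7 > 3 must hold; in canonical form it is g > 10.
Before g := 3*c - 5: 3*c > 15
Before c := buf[c] - 2*c + 6: 3*buf[c] > 6*c - 3
Before g := g + 9: 3*buf[c] > 6*c - 3
Before g := 2*c - 8: 3*buf[c] > 6*c - 3
Answer: WP = 3*buf[c] > 6*c - 3


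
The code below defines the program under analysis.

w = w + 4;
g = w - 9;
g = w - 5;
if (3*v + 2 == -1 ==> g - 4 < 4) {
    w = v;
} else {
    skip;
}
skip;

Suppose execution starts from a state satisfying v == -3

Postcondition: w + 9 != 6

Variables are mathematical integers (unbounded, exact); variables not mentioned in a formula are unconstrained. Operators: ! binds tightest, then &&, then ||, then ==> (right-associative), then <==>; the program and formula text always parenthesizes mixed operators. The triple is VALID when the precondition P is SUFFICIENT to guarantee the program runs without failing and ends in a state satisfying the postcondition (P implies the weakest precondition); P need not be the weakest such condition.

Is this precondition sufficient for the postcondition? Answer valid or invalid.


Working backward. After the program, the postcondition w + 9 != 6 must hold; in canonical form it is w != -3.
Before skip: w != -3
Then branch requires v != -3; else branch requires w != -3.
Before the if: ((3*v == -3 ==> g < 8) ==> v != -3) && ((!(3*v == -3 ==> g < 8)) ==> w != -3)
Before g := w - 5: ((3*v == -3 ==> w < 13) ==> v != -3) && ((!(3*v == -3 ==> w < 13)) ==> w != -3)
Before g := w - 9: ((3*v == -3 ==> w < 13) ==> v != -3) && ((!(3*v == -3 ==> w < 13)) ==> w != -3)
Before w := w + 4: ((3*v == -3 ==> w < 9) ==> v != -3) && ((!(3*v == -3 ==> w < 9)) ==> w != -7)
The weakest precondition is ((3*v == -3 ==> w < 9) ==> v != -3) && ((!(3*v == -3 ==> w < 9)) ==> w != -7).
Check whether v == -3 implies it.
Countermodel: at the initial state v = -3, w = 0, the precondition holds but the weakest precondition fails.
Answer: invalid


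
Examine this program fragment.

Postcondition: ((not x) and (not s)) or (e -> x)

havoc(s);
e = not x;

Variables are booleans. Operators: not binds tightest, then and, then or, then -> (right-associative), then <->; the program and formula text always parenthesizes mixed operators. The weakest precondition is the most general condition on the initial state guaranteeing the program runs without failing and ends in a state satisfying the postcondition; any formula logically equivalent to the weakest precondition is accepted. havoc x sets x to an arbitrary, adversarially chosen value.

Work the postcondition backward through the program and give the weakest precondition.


Working backward. After the program, ((not x) and (not s)) or (e -> x) must hold.
Before e := not x: ((not x) and (not s)) or ((not x) -> x)
Before havoc s: ((not x) -> x) and ((not x) or ((not x) -> x))
Answer: WP = ((not x) -> x) and ((not x) or ((not x) -> x))


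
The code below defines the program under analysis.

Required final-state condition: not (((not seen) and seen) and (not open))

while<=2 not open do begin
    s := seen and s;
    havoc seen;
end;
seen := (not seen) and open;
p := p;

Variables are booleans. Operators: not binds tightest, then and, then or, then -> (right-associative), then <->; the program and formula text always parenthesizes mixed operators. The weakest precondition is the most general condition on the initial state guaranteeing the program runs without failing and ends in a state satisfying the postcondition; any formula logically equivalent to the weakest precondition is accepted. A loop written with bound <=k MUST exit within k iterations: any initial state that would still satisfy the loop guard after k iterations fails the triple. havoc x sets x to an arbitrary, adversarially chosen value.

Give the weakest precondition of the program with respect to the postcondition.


Working backward. After the program, the postcondition not (((not seen) and seen) and (not open)) must hold; in canonical form it is true.
Before p := p: true
Before seen := (not seen) and open: true
Before the loop (bound <=2), unroll the exhaustion recursion (WP_0 = exit-now case; WP_j = one more guarded iteration, up to j = 2):
  WP_0: open
  WP_1: (not open) -> open
  WP_2: (not open) -> ((not open) -> open)
So before the loop: (not open) -> ((not open) -> open)
Answer: WP = (not open) -> ((not open) -> open)


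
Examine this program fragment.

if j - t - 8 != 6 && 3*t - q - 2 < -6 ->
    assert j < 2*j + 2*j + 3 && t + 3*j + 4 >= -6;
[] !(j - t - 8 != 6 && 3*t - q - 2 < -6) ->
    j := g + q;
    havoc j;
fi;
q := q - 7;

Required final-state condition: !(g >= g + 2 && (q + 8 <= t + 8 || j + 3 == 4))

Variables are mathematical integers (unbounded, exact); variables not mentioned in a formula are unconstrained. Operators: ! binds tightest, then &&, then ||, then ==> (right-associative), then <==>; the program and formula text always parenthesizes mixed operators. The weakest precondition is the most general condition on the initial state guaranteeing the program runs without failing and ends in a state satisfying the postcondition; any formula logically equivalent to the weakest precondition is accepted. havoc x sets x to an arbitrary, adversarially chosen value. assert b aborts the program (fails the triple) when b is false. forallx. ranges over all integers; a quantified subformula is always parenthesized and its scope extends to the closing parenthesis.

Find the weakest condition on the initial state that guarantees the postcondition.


Working backward. After the program, the postcondition !(g >= g + 2 && (q + 8 <= t + 8 || j + 3 == 4)) must hold; in canonical form it is true.
Before q := q - 7: true
Then branch requires 3*j > -3 && 3*j + t >= -10; else branch requires true.
Before the if: (j != t + 14 && 3*t < q - 4) ==> (3*j > -3 && 3*j + t >= -10)
Answer: WP = (j != t + 14 && 3*t < q - 4) ==> (3*j > -3 && 3*j + t >= -10)


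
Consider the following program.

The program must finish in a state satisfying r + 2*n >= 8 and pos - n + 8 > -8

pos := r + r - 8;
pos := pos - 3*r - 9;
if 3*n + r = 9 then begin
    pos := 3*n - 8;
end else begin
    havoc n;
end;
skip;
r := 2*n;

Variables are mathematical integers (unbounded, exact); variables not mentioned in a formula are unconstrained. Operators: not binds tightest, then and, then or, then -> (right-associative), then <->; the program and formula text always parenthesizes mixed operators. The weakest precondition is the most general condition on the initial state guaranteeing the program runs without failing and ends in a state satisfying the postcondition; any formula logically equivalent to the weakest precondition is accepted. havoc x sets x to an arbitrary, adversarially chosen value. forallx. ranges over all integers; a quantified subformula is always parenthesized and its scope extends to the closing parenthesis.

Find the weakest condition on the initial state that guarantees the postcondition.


Working backward. After the program, the postcondition r + 2*n >= 8 and pos - n + 8 > -8 must hold; in canonical form it is 2*n + r >= 8 and pos > n - 16.
Before r := 2*n: 4*n >= 8 and pos > n - 16
Before skip: 4*n >= 8 and pos > n - 16
Then branch requires 4*n >= 8 and 2*n > -8; else branch requires forall n_1. (4*n_1 >= 8 and pos > n_1 - 16).
Before the if: (3*n + r = 9 -> (4*n >= 8 and 2*n > -8)) and ((not (3*n + r = 9)) -> (forall n_1. (4*n_1 >= 8 and pos > n_1 - 16)))
Before pos := pos - 3*r - 9: (3*n + r = 9 -> (4*n >= 8 and 2*n > -8)) and ((not (3*n + r = 9)) -> (forall n_1. (4*n_1 >= 8 and pos > n_1 + 3*r - 7)))
Before pos := r + r - 8: (3*n + r = 9 -> (4*n >= 8 and 2*n > -8)) and ((not (3*n + r = 9)) -> (forall n_1. (4*n_1 >= 8 and n_1 + r < -1)))
Answer: WP = (3*n + r = 9 -> (4*n >= 8 and 2*n > -8)) and ((not (3*n + r = 9)) -> (forall n_1. (4*n_1 >= 8 and n_1 + r < -1)))


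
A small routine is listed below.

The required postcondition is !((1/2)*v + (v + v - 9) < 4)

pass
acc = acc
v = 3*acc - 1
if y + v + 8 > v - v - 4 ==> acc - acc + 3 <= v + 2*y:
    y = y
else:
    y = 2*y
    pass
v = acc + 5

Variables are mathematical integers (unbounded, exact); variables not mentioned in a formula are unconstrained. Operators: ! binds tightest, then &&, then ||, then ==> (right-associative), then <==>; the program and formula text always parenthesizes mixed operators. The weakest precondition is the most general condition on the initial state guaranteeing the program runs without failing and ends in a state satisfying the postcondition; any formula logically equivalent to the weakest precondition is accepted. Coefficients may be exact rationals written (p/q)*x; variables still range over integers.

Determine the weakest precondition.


Working backward. After the program, the postcondition !((1/2)*v + (v + v - 9) < 4) must hold; in canonical form it is !((5/2)*v < 13).
Before v := acc + 5: !((5/2)*acc < 1/2)
Then branch requires !((5/2)*acc < 1/2); else branch requires !((5/2)*acc < 1/2).
Before the if: ((v + y > -12 ==> v + 2*y >= 3) ==> (!((5/2)*acc < 1/2))) && ((!(v + y > -12 ==> v + 2*y >= 3)) ==> (!((5/2)*acc < 1/2)))
Before v := 3*acc - 1: ((3*acc + y > -11 ==> 3*acc + 2*y >= 4) ==> (!((5/2)*acc < 1/2))) && ((!(3*acc + y > -11 ==> 3*acc + 2*y >= 4)) ==> (!((5/2)*acc < 1/2)))
Before acc := acc: ((3*acc + y > -11 ==> 3*acc + 2*y >= 4) ==> (!((5/2)*acc < 1/2))) && ((!(3*acc + y > -11 ==> 3*acc + 2*y >= 4)) ==> (!((5/2)*acc < 1/2)))
Before skip: ((3*acc + y > -11 ==> 3*acc + 2*y >= 4) ==> (!((5/2)*acc < 1/2))) && ((!(3*acc + y > -11 ==> 3*acc + 2*y >= 4)) ==> (!((5/2)*acc < 1/2)))
Answer: WP = ((3*acc + y > -11 ==> 3*acc + 2*y >= 4) ==> (!((5/2)*acc < 1/2))) && ((!(3*acc + y > -11 ==> 3*acc + 2*y >= 4)) ==> (!((5/2)*acc < 1/2)))


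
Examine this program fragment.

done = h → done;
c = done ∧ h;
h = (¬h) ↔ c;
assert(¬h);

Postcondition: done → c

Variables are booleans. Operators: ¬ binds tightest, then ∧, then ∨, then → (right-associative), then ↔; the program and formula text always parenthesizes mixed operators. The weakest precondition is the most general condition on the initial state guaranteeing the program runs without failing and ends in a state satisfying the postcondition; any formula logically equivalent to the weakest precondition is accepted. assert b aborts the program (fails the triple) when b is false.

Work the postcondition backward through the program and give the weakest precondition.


Working backward. After the program, done → c must hold.
Before assert ¬h: (¬h) ∧ (done → c)
Before h := (¬h) ↔ c: (¬((¬h) ↔ c)) ∧ (done → c)
Before c := done ∧ h: (¬((¬h) ↔ (done ∧ h))) ∧ (done → (done ∧ h))
Before done := h → done: (¬((¬h) ↔ ((h → done) ∧ h))) ∧ ((h → done) → ((h → done) ∧ h))
Answer: WP = (¬((¬h) ↔ ((h → done) ∧ h))) ∧ ((h → done) → ((h → done) ∧ h))


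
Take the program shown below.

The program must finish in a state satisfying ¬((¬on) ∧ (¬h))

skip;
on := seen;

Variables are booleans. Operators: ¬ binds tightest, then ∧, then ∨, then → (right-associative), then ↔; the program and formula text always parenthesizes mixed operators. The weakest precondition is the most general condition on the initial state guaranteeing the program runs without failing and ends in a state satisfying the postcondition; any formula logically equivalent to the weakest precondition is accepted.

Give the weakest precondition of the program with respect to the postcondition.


Working backward. After the program, ¬((¬on) ∧ (¬h)) must hold.
Before on := seen: ¬((¬seen) ∧ (¬h))
Before skip: ¬((¬seen) ∧ (¬h))
Answer: WP = ¬((¬seen) ∧ (¬h))


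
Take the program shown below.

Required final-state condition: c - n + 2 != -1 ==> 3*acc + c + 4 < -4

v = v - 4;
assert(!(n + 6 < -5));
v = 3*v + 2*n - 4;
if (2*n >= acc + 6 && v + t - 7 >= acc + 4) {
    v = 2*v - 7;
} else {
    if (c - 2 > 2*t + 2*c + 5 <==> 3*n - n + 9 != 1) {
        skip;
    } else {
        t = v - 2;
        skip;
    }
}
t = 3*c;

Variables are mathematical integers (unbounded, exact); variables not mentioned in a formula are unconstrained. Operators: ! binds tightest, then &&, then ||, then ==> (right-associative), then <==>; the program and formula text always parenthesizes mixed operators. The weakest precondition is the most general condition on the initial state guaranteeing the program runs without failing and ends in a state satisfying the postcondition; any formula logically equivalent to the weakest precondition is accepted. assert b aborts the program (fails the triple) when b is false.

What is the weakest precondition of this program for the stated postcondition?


Working backward. After the program, the postcondition c - n + 2 != -1 ==> 3*acc + c + 4 < -4 must hold; in canonical form it is c != n - 3 ==> 3*acc + c < -8.
Before t := 3*c: c != n - 3 ==> 3*acc + c < -8
Then branch requires c != n - 3 ==> 3*acc + c < -8; else branch requires ((c + 2*t < -7 <==> 2*n != -8) ==> (c != n - 3 ==> 3*acc + c < -8)) && ((!(c + 2*t < -7 <==> 2*n != -8)) ==> (c != n - 3 ==> 3*acc + c < -8)).
Before the if: ((2*n >= acc + 6 && t + v >= acc + 11) ==> (c != n - 3 ==> 3*acc + c < -8)) && ((!(2*n >= acc + 6 && t + v >= acc + 11)) ==> (((c + 2*t < -7 <==> 2*n != -8) ==> (c != n - 3 ==> 3*acc + c < -8)) && ((!(c + 2*t < -7 <==> 2*n != -8)) ==> (c != n - 3 ==> 3*acc + c < -8))))
Before v := 3*v + 2*n - 4: ((2*n >= acc + 6 && 2*n + t + 3*v >= acc + 15) ==> (c != n - 3 ==> 3*acc + c < -8)) && ((!(2*n >= acc + 6 && 2*n + t + 3*v >= acc + 15)) ==> (((c + 2*t < -7 <==> 2*n != -8) ==> (c != n - 3 ==> 3*acc + c < -8)) && ((!(c + 2*t < -7 <==> 2*n != -8)) ==> (c != n - 3 ==> 3*acc + c < -8))))
Before assert !(n + 6 < -5): (!(n < -11)) && ((2*n >= acc + 6 && 2*n + t + 3*v >= acc + 15) ==> (c != n - 3 ==> 3*acc + c < -8)) && ((!(2*n >= acc + 6 && 2*n + t + 3*v >= acc + 15)) ==> (((c + 2*t < -7 <==> 2*n != -8) ==> (c != n - 3 ==> 3*acc + c < -8)) && ((!(c + 2*t < -7 <==> 2*n != -8)) ==> (c != n - 3 ==> 3*acc + c < -8))))
Before v := v - 4: (!(n < -11)) && ((2*n >= acc + 6 && 2*n + t + 3*v >= acc + 27) ==> (c != n - 3 ==> 3*acc + c < -8)) && ((!(2*n >= acc + 6 && 2*n + t + 3*v >= acc + 27)) ==> (((c + 2*t < -7 <==> 2*n != -8) ==> (c != n - 3 ==> 3*acc + c < -8)) && ((!(c + 2*t < -7 <==> 2*n != -8)) ==> (c != n - 3 ==> 3*acc + c < -8))))
Answer: WP = (!(n < -11)) && ((2*n >= acc + 6 && 2*n + t + 3*v >= acc + 27) ==> (c != n - 3 ==> 3*acc + c < -8)) && ((!(2*n >= acc + 6 && 2*n + t + 3*v >= acc + 27)) ==> (((c + 2*t < -7 <==> 2*n != -8) ==> (c != n - 3 ==> 3*acc + c < -8)) && ((!(c + 2*t < -7 <==> 2*n != -8)) ==> (c != n - 3 ==> 3*acc + c < -8))))


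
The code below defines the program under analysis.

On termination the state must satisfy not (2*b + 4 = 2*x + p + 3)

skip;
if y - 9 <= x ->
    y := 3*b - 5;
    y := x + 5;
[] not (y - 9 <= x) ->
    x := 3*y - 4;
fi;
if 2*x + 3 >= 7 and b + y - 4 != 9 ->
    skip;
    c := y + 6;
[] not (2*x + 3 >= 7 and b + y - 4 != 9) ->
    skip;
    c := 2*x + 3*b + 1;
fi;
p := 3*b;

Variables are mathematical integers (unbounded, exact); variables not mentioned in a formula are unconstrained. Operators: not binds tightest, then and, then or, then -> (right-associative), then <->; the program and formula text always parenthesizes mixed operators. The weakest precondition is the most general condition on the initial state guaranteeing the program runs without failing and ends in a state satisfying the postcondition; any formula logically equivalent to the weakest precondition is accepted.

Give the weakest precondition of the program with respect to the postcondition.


Working backward. After the program, the postcondition not (2*b + 4 = 2*x + p + 3) must hold; in canonical form it is not (2*b = p + 2*x - 1).
Before p := 3*b: not (b + 2*x = 1)
Then branch requires not (b + 2*x = 1); else branch requires not (b + 2*x = 1).
Before the if: ((2*x >= 4 and b + y != 13) -> (not (b + 2*x = 1))) and ((not (2*x >= 4 and b + y != 13)) -> (not (b + 2*x = 1)))
Then branch requires ((2*x >= 4 and b + x != 8) -> (not (b + 2*x = 1))) and ((not (2*x >= 4 and b + x != 8)) -> (not (b + 2*x = 1))); else branch requires ((6*y >= 12 and b + y != 13) -> (not (b + 6*y = 9))) and ((not (6*y >= 12 and b + y != 13)) -> (not (b + 6*y = 9))).
Before the if: (y <= x + 9 -> (((2*x >= 4 and b + x != 8) -> (not (b + 2*x = 1))) and ((not (2*x >= 4 and b + x != 8)) -> (not (b + 2*x = 1))))) and ((not (y <= x + 9)) -> (((6*y >= 12 and b + y != 13) -> (not (b + 6*y = 9))) and ((not (6*y >= 12 and b + y != 13)) -> (not (b + 6*y = 9)))))
Before skip: (y <= x + 9 -> (((2*x >= 4 and b + x != 8) -> (not (b + 2*x = 1))) and ((not (2*x >= 4 and b + x != 8)) -> (not (b + 2*x = 1))))) and ((not (y <= x + 9)) -> (((6*y >= 12 and b + y != 13) -> (not (b + 6*y = 9))) and ((not (6*y >= 12 and b + y != 13)) -> (not (b + 6*y = 9)))))
Answer: WP = (y <= x + 9 -> (((2*x >= 4 and b + x != 8) -> (not (b + 2*x = 1))) and ((not (2*x >= 4 and b + x != 8)) -> (not (b + 2*x = 1))))) and ((not (y <= x + 9)) -> (((6*y >= 12 and b + y != 13) -> (not (b + 6*y = 9))) and ((not (6*y >= 12 and b + y != 13)) -> (not (b + 6*y = 9)))))


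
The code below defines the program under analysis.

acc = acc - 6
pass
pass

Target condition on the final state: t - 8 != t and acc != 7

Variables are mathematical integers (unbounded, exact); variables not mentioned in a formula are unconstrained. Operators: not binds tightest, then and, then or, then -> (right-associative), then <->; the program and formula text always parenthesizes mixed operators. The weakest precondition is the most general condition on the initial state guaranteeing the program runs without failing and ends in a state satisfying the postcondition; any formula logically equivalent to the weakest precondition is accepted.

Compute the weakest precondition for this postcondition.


Working backward. After the program, the postcondition t - 8 != t and acc != 7 must hold; in canonical form it is acc != 7.
Before skip: acc != 7
Before skip: acc != 7
Before acc := acc - 6: acc != 13
Answer: WP = acc != 13


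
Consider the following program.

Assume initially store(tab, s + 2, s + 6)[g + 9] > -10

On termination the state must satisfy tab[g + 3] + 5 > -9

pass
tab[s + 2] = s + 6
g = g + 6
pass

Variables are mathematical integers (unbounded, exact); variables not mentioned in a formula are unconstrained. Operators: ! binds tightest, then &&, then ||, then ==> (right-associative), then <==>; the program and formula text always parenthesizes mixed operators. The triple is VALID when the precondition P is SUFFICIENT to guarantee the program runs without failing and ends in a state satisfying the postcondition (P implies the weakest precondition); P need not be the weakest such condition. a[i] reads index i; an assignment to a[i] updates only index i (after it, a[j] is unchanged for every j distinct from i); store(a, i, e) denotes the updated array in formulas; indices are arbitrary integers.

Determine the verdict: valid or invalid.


Working backward. After the program, the postcondition tab[g + 3] + 5 > -9 must hold; in canonical form it is tab[g + 3] > -14.
Before skip: tab[g + 3] > -14
Before g := g + 6: tab[g + 9] > -14
Before tab[s + 2] := s + 6: store(tab, s + 2, s + 6)[g + 9] > -14
Before skip: store(tab, s + 2, s + 6)[g + 9] > -14
The weakest precondition is store(tab, s + 2, s + 6)[g + 9] > -14.
Check whether store(tab, s + 2, s + 6)[g + 9] > -10 implies it.
Every state satisfying the precondition satisfies the weakest precondition: the implication holds.
Answer: valid


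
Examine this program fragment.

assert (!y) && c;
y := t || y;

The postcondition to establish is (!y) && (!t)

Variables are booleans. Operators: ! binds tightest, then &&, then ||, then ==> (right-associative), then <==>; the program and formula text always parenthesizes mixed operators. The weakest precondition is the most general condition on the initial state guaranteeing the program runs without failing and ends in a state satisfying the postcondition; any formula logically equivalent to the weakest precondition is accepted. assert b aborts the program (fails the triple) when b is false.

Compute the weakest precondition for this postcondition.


Working backward. After the program, (!y) && (!t) must hold.
Before y := t || y: (!(t || y)) && (!t)
Before assert (!y) && c: (!y) && c && (!(t || y)) && (!t)
Answer: WP = (!y) && c && (!(t || y)) && (!t)


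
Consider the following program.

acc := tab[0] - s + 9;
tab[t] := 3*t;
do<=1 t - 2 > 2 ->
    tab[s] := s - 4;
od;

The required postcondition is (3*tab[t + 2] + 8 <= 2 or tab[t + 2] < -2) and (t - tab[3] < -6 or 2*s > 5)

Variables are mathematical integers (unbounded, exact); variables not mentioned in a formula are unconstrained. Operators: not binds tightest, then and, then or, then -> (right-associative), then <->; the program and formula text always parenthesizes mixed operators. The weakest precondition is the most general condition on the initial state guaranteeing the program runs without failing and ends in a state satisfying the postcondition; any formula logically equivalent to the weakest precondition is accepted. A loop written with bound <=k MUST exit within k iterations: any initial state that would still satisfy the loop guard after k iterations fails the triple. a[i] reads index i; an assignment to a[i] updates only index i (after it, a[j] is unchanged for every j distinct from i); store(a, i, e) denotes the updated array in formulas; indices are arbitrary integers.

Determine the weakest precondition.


Working backward. After the program, the postcondition (3*tab[t + 2] + 8 <= 2 or tab[t + 2] < -2) and (t - tab[3] < -6 or 2*s > 5) must hold; in canonical form it is (3*tab[t + 2] <= -6 or tab[t + 2] < -2) and (t < tab[3] - 6 or 2*s > 5).
Before the loop (bound <=1), unroll the exhaustion recursion (WP_0 = exit-now case; WP_j = one more guarded iteration, up to j = 1):
  WP_0: (not (t > 4)) and (3*tab[t + 2] <= -6 or tab[t + 2] < -2) and (t < tab[3] - 6 or 2*s > 5)
  WP_1: (t > 4 -> ((not (t > 4)) and (3*store(tab, s, s - 4)[t + 2] <= -6 or store(tab, s, s - 4)[t + 2] < -2) and (t < store(tab, s, s - 4)[3] - 6 or 2*s > 5))) and ((not (t > 4)) -> ((3*tab[t + 2] <= -6 or tab[t + 2] < -2) and (t < tab[3] - 6 or 2*s > 5)))
So before the loop: (t > 4 -> ((not (t > 4)) and (3*store(tab, s, s - 4)[t + 2] <= -6 or store(tab, s, s - 4)[t + 2] < -2) and (t < store(tab, s, s - 4)[3] - 6 or 2*s > 5))) and ((not (t > 4)) -> ((3*tab[t + 2] <= -6 or tab[t + 2] < -2) and (t < tab[3] - 6 or 2*s > 5)))
Before tab[t] := 3*t: (t > 4 -> ((not (t > 4)) and (3*store(store(tab, t, 3*t), s, s - 4)[t + 2] <= -6 or store(store(tab, t, 3*t), s, s - 4)[t + 2] < -2) and (t < store(store(tab, t, 3*t), s, s - 4)[3] - 6 or 2*s > 5))) and ((not (t > 4)) -> ((3*store(tab, t, 3*t)[t + 2] <= -6 or store(tab, t, 3*t)[t + 2] < -2) and (t < store(tab, t, 3*t)[3] - 6 or 2*s > 5)))
Before acc := tab[0] - s + 9: (t > 4 -> ((not (t > 4)) and (3*store(store(tab, t, 3*t), s, s - 4)[t + 2] <= -6 or store(store(tab, t, 3*t), s, s - 4)[t + 2] < -2) and (t < store(store(tab, t, 3*t), s, s - 4)[3] - 6 or 2*s > 5))) and ((not (t > 4)) -> ((3*store(tab, t, 3*t)[t + 2] <= -6 or store(tab, t, 3*t)[t + 2] < -2) and (t < store(tab, t, 3*t)[3] - 6 or 2*s > 5)))
Answer: WP = (t > 4 -> ((not (t > 4)) and (3*store(store(tab, t, 3*t), s, s - 4)[t + 2] <= -6 or store(store(tab, t, 3*t), s, s - 4)[t + 2] < -2) and (t < store(store(tab, t, 3*t), s, s - 4)[3] - 6 or 2*s > 5))) and ((not (t > 4)) -> ((3*store(tab, t, 3*t)[t + 2] <= -6 or store(tab, t, 3*t)[t + 2] < -2) and (t < store(tab, t, 3*t)[3] - 6 or 2*s > 5)))


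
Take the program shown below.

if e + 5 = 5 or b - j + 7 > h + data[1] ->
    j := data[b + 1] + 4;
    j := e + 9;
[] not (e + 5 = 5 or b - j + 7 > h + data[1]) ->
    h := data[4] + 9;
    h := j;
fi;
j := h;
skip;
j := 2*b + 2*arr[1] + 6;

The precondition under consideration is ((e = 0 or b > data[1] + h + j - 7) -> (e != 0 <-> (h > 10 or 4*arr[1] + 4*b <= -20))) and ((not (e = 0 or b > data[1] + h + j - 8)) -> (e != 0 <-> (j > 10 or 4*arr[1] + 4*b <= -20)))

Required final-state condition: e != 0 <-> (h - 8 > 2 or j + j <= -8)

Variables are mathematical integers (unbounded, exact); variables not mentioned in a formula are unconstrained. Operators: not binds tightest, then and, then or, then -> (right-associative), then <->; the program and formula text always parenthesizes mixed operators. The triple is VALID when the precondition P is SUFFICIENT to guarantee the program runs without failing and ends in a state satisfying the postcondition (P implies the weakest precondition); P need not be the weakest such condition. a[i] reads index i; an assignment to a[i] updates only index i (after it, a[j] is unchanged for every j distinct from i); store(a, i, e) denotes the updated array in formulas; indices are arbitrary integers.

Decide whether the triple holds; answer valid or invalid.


Working backward. After the program, the postcondition e != 0 <-> (h - 8 > 2 or j + j <= -8) must hold; in canonical form it is e != 0 <-> (h > 10 or 2*j <= -8).
Before j := 2*b + 2*arr[1] + 6: e != 0 <-> (h > 10 or 4*arr[1] + 4*b <= -20)
Before skip: e != 0 <-> (h > 10 or 4*arr[1] + 4*b <= -20)
Before j := h: e != 0 <-> (h > 10 or 4*arr[1] + 4*b <= -20)
Then branch requires e != 0 <-> (h > 10 or 4*arr[1] + 4*b <= -20); else branch requires e != 0 <-> (j > 10 or 4*arr[1] + 4*b <= -20).
Before the if: ((e = 0 or b > data[1] + h + j - 7) -> (e != 0 <-> (h > 10 or 4*arr[1] + 4*b <= -20))) and ((not (e = 0 or b > data[1] + h + j - 7)) -> (e != 0 <-> (j > 10 or 4*arr[1] + 4*b <= -20)))
The weakest precondition is ((e = 0 or b > data[1] + h + j - 7) -> (e != 0 <-> (h > 10 or 4*arr[1] + 4*b <= -20))) and ((not (e = 0 or b > data[1] + h + j - 7)) -> (e != 0 <-> (j > 10 or 4*arr[1] + 4*b <= -20))).
Check whether ((e = 0 or b > data[1] + h + j - 7) -> (e != 0 <-> (h > 10 or 4*arr[1] + 4*b <= -20))) and ((not (e = 0 or b > data[1] + h + j - 8)) -> (e != 0 <-> (j > 10 or 4*arr[1] + 4*b <= -20))) implies it.
Countermodel: at the initial state arr = {[1] = 0, elsewhere 0}, b = 0, data = {[1] = 0, elsewhere 0}, e = 1, h = 0, j = 7, the precondition holds but the weakest precondition fails.
Answer: invalid


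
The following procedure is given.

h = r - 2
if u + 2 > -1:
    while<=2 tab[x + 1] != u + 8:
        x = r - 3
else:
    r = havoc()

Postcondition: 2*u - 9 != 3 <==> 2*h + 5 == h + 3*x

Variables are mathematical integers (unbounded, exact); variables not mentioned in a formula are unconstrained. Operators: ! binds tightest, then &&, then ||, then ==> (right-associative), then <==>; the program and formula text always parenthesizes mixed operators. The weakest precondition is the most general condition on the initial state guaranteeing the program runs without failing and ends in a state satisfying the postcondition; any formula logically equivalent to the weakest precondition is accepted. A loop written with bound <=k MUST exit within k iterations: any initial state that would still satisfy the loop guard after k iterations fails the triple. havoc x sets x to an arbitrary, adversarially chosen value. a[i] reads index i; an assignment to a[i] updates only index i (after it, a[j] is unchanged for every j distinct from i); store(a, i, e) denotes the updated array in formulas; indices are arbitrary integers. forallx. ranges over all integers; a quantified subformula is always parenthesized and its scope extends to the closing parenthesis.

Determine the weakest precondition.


Working backward. After the program, the postcondition 2*u - 9 != 3 <==> 2*h + 5 == h + 3*x must hold; in canonical form it is 2*u != 12 <==> h == 3*x - 5.
Then branch requires (tab[x + 1] != u + 8 ==> ((tab[r - 2] != u + 8 ==> ((!(tab[r - 2] != u + 8)) && (2*u != 12 <==> h == 3*r - 14))) && ((!(tab[r - 2] != u + 8)) ==> (2*u != 12 <==> h == 3*r - 14)))) && ((!(tab[x + 1] != u + 8)) ==> (2*u != 12 <==> h == 3*x - 5)); else branch requires 2*u != 12 <==> h == 3*x - 5.
Before the if: (u > -3 ==> ((tab[x + 1] != u + 8 ==> ((tab[r - 2] != u + 8 ==> ((!(tab[r - 2] != u + 8)) && (2*u != 12 <==> h == 3*r - 14))) && ((!(tab[r - 2] != u + 8)) ==> (2*u != 12 <==> h == 3*r - 14)))) && ((!(tab[x + 1] != u + 8)) ==> (2*u != 12 <==> h == 3*x - 5)))) && ((!(u > -3)) ==> (2*u != 12 <==> h == 3*x - 5))
Before h := r - 2: (u > -3 ==> ((tab[x + 1] != u + 8 ==> ((tab[r - 2] != u + 8 ==> ((!(tab[r - 2] != u + 8)) && (2*u != 12 <==> 2*r == 12))) && ((!(tab[r - 2] != u + 8)) ==> (2*u != 12 <==> 2*r == 12)))) && ((!(tab[x + 1] != u + 8)) ==> (2*u != 12 <==> r == 3*x - 3)))) && ((!(u > -3)) ==> (2*u != 12 <==> r == 3*x - 3))
Answer: WP = (u > -3 ==> ((tab[x + 1] != u + 8 ==> ((tab[r - 2] != u + 8 ==> ((!(tab[r - 2] != u + 8)) && (2*u != 12 <==> 2*r == 12))) && ((!(tab[r - 2] != u + 8)) ==> (2*u != 12 <==> 2*r == 12)))) && ((!(tab[x + 1] != u + 8)) ==> (2*u != 12 <==> r == 3*x - 3)))) && ((!(u > -3)) ==> (2*u != 12 <==> r == 3*x - 3))
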